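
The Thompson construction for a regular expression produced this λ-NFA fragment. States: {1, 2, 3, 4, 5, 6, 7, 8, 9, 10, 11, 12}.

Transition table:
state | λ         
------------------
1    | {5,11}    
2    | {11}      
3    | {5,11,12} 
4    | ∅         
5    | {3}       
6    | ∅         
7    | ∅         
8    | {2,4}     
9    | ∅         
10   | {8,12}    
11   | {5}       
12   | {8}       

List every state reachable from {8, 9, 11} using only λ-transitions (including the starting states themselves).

{2, 3, 4, 5, 8, 9, 11, 12}

Start with {8, 9, 11}.
From 8 via λ: add 2, 4.
From 11 via λ: add 5.
From 5 via λ: add 3.
From 3 via λ: add 12.
No new states can be added; the closed set is {2, 3, 4, 5, 8, 9, 11, 12}.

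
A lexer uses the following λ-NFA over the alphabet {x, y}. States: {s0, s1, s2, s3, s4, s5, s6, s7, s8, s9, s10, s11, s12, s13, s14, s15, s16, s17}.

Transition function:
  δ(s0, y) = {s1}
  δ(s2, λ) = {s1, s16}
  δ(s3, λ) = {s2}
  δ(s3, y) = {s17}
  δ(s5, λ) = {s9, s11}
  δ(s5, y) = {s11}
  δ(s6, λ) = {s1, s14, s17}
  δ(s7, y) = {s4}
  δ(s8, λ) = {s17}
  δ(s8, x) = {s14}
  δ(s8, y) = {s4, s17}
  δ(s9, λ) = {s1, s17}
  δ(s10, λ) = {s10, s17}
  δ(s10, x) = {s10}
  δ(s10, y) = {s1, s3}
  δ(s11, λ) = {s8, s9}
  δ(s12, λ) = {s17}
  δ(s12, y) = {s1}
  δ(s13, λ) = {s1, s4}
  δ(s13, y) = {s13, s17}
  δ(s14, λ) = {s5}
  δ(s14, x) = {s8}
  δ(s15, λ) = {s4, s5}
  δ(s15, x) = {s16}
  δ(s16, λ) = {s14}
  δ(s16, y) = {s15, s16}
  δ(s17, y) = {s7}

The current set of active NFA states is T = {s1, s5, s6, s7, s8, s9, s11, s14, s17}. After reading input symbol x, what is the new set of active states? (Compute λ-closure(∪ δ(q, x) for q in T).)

{s1, s5, s8, s9, s11, s14, s17}

s8 on x → {s14}.
s14 on x → {s8}.
No x-transition from s1, s5, s6, s7, s9, s11, s17.
Union after reading x: {s8, s14}.
Now take the λ-closure:
From s8 via λ: add s17.
From s14 via λ: add s5.
From s5 via λ: add s9, s11.
From s9 via λ: add s1.
No new states can be added; the closed set is {s1, s5, s8, s9, s11, s14, s17}.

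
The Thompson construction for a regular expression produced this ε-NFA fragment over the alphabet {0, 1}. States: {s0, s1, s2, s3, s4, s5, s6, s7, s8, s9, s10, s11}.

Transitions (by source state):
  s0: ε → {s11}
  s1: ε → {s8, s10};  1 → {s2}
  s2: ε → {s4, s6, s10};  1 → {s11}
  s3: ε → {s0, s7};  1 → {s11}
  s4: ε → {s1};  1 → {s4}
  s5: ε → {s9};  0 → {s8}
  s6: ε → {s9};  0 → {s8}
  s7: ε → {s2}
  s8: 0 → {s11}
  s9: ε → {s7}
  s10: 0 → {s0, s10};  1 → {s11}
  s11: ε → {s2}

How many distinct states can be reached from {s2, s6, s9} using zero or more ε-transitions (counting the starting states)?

Start with {s2, s6, s9}.
From s2 via ε: add s4, s10.
From s9 via ε: add s7.
From s4 via ε: add s1.
From s1 via ε: add s8.
ε-closure = {s1, s2, s4, s6, s7, s8, s9, s10}, which has 8 states.

8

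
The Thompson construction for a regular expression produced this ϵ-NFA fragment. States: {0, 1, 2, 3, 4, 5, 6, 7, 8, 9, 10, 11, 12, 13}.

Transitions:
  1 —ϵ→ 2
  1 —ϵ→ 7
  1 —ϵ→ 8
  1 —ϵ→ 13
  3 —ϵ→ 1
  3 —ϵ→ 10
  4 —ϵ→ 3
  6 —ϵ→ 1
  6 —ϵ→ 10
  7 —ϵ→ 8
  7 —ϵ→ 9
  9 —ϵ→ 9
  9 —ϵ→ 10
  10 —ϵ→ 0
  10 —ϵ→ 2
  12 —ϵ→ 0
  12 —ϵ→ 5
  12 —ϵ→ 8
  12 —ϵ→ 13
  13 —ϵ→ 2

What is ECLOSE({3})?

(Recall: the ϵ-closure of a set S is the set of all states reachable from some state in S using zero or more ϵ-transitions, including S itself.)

{0, 1, 2, 3, 7, 8, 9, 10, 13}

Start with {3}.
From 3 via ϵ: add 1, 10.
From 1 via ϵ: add 2, 7, 8, 13.
From 10 via ϵ: add 0.
From 7 via ϵ: add 9.
No new states can be added; the closed set is {0, 1, 2, 3, 7, 8, 9, 10, 13}.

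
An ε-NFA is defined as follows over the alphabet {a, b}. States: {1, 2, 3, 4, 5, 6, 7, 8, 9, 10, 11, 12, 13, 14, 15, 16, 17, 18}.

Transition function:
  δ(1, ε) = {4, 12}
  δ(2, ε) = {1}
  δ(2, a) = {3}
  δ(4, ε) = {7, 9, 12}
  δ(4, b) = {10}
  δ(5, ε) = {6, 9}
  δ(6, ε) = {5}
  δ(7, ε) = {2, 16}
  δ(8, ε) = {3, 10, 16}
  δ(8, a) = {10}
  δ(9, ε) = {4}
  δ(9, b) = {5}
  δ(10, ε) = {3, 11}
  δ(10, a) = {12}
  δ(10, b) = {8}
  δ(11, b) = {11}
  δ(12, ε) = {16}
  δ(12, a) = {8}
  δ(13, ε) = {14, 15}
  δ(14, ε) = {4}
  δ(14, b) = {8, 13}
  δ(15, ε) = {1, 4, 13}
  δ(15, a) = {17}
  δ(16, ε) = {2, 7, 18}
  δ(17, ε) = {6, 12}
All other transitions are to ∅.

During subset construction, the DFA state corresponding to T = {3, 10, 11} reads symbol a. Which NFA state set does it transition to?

10 on a → {12}.
No a-transition from 3, 11.
Union after reading a: {12}.
Now take the ε-closure:
From 12 via ε: add 16.
From 16 via ε: add 2, 7, 18.
From 2 via ε: add 1.
From 1 via ε: add 4.
From 4 via ε: add 9.
No new states can be added; the closed set is {1, 2, 4, 7, 9, 12, 16, 18}.

{1, 2, 4, 7, 9, 12, 16, 18}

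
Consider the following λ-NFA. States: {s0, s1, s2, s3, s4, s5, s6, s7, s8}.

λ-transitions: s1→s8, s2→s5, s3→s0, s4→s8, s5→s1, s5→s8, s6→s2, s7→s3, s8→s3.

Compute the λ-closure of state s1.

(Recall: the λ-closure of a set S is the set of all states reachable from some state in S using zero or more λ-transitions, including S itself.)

{s0, s1, s3, s8}

Start with {s1}.
From s1 via λ: add s8.
From s8 via λ: add s3.
From s3 via λ: add s0.
No new states can be added; the closed set is {s0, s1, s3, s8}.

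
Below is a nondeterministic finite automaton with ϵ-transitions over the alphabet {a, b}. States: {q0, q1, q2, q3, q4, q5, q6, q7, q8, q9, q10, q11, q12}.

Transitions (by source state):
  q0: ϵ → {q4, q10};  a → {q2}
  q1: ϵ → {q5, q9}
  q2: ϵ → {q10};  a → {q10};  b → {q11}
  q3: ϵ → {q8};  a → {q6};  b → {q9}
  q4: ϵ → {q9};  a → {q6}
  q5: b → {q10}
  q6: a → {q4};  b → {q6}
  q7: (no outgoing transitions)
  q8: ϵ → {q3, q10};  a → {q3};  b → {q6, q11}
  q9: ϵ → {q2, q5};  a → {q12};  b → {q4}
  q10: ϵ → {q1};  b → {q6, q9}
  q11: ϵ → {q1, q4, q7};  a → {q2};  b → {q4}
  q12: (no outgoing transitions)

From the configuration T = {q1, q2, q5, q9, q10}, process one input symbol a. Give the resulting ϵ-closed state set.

q2 on a → {q10}.
q9 on a → {q12}.
No a-transition from q1, q5, q10.
Union after reading a: {q10, q12}.
Now take the ϵ-closure:
From q10 via ϵ: add q1.
From q1 via ϵ: add q5, q9.
From q9 via ϵ: add q2.
No new states can be added; the closed set is {q1, q2, q5, q9, q10, q12}.

{q1, q2, q5, q9, q10, q12}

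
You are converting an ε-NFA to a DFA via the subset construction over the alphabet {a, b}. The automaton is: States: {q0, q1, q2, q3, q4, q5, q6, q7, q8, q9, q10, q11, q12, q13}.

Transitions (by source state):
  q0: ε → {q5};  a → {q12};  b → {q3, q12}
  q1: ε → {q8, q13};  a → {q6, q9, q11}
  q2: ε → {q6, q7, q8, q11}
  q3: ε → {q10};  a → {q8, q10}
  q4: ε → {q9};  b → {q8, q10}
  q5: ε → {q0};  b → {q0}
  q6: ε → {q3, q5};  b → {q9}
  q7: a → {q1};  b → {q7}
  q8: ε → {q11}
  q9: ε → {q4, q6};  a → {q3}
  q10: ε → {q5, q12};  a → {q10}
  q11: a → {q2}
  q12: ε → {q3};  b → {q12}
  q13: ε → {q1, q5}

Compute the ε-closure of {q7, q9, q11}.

Start with {q7, q9, q11}.
From q9 via ε: add q4, q6.
From q6 via ε: add q3, q5.
From q3 via ε: add q10.
From q5 via ε: add q0.
From q10 via ε: add q12.
No new states can be added; the closed set is {q0, q3, q4, q5, q6, q7, q9, q10, q11, q12}.

{q0, q3, q4, q5, q6, q7, q9, q10, q11, q12}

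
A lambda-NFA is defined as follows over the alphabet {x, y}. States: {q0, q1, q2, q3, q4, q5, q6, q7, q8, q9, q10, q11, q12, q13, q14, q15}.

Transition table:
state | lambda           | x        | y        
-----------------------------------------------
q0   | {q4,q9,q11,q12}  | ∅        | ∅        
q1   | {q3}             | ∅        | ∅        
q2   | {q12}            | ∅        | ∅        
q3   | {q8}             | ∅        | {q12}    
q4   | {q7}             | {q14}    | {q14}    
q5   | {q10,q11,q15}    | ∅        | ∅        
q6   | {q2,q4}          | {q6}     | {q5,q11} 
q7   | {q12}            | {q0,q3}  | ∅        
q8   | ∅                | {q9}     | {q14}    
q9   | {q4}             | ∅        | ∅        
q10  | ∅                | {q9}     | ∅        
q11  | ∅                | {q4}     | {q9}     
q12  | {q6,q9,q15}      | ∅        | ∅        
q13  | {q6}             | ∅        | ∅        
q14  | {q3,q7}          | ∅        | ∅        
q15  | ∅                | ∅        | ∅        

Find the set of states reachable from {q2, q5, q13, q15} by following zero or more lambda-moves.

Start with {q2, q5, q13, q15}.
From q2 via lambda: add q12.
From q5 via lambda: add q10, q11.
From q13 via lambda: add q6.
From q6 via lambda: add q4.
From q12 via lambda: add q9.
From q4 via lambda: add q7.
No new states can be added; the closed set is {q2, q4, q5, q6, q7, q9, q10, q11, q12, q13, q15}.

{q2, q4, q5, q6, q7, q9, q10, q11, q12, q13, q15}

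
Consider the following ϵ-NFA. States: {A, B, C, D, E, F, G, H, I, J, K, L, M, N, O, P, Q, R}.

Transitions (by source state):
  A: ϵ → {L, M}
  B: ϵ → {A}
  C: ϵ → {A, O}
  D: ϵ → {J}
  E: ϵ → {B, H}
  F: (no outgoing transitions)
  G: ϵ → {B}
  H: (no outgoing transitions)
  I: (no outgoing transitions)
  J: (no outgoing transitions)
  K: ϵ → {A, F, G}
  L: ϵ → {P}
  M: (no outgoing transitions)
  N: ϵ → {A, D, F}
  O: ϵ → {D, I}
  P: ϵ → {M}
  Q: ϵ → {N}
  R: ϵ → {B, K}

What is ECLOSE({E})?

Start with {E}.
From E via ϵ: add B, H.
From B via ϵ: add A.
From A via ϵ: add L, M.
From L via ϵ: add P.
No new states can be added; the closed set is {A, B, E, H, L, M, P}.

{A, B, E, H, L, M, P}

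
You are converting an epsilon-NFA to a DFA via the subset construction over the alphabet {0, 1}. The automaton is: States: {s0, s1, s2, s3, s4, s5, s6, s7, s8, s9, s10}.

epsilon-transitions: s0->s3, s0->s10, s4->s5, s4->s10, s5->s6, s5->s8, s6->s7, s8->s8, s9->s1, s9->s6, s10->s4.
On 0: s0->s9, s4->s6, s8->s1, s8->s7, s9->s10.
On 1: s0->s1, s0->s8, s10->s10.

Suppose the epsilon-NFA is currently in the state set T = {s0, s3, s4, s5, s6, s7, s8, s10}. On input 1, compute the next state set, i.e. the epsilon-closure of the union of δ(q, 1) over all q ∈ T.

s0 on 1 → {s1, s8}.
s10 on 1 → {s10}.
No 1-transition from s3, s4, s5, s6, s7, s8.
Union after reading 1: {s1, s8, s10}.
Now take the epsilon-closure:
From s10 via epsilon: add s4.
From s4 via epsilon: add s5.
From s5 via epsilon: add s6.
From s6 via epsilon: add s7.
No new states can be added; the closed set is {s1, s4, s5, s6, s7, s8, s10}.

{s1, s4, s5, s6, s7, s8, s10}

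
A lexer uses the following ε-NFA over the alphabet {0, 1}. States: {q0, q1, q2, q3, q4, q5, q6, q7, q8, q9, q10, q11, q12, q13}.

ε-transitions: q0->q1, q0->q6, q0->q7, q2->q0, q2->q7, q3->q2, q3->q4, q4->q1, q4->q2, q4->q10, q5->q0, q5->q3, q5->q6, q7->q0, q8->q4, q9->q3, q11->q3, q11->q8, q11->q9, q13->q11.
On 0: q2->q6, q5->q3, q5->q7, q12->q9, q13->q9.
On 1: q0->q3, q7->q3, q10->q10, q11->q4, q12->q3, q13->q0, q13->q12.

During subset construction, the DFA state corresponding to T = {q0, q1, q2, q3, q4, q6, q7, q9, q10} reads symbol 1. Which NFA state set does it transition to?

q0 on 1 → {q3}.
q7 on 1 → {q3}.
q10 on 1 → {q10}.
No 1-transition from q1, q2, q3, q4, q6, q9.
Union after reading 1: {q3, q10}.
Now take the ε-closure:
From q3 via ε: add q2, q4.
From q2 via ε: add q0, q7.
From q4 via ε: add q1.
From q0 via ε: add q6.
No new states can be added; the closed set is {q0, q1, q2, q3, q4, q6, q7, q10}.

{q0, q1, q2, q3, q4, q6, q7, q10}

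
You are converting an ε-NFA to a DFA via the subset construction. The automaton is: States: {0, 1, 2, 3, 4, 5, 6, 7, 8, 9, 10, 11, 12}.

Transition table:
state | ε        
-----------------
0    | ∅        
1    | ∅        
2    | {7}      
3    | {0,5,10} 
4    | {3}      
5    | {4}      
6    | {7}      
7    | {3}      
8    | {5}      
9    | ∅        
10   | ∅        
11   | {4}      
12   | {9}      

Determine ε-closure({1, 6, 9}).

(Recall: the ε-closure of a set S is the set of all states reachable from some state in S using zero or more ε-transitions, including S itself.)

{0, 1, 3, 4, 5, 6, 7, 9, 10}

Start with {1, 6, 9}.
From 6 via ε: add 7.
From 7 via ε: add 3.
From 3 via ε: add 0, 5, 10.
From 5 via ε: add 4.
No new states can be added; the closed set is {0, 1, 3, 4, 5, 6, 7, 9, 10}.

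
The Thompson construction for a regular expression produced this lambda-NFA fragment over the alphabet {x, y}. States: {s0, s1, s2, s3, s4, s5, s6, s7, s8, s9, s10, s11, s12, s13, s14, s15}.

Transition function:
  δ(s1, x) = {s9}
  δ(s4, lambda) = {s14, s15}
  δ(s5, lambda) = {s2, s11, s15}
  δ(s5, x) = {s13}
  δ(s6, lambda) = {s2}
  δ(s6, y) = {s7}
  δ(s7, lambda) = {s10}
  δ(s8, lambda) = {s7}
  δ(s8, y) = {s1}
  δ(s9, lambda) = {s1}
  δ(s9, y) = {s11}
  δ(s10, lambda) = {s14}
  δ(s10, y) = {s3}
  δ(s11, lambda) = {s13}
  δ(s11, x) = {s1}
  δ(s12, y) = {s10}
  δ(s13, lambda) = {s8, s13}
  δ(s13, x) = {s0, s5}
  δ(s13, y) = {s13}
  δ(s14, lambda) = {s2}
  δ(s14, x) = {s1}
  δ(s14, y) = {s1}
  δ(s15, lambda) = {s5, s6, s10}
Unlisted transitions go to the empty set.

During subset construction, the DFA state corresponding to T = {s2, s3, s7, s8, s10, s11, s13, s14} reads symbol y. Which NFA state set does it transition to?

{s1, s2, s3, s7, s8, s10, s13, s14}

s8 on y → {s1}.
s10 on y → {s3}.
s13 on y → {s13}.
s14 on y → {s1}.
No y-transition from s2, s3, s7, s11.
Union after reading y: {s1, s3, s13}.
Now take the lambda-closure:
From s13 via lambda: add s8.
From s8 via lambda: add s7.
From s7 via lambda: add s10.
From s10 via lambda: add s14.
From s14 via lambda: add s2.
No new states can be added; the closed set is {s1, s2, s3, s7, s8, s10, s13, s14}.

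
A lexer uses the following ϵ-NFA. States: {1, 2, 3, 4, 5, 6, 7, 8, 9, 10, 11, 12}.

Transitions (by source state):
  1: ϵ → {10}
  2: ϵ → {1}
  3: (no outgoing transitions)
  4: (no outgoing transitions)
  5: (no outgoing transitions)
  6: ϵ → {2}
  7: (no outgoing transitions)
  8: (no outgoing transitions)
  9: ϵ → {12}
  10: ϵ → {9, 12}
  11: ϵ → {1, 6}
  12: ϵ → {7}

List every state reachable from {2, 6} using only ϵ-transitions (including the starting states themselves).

{1, 2, 6, 7, 9, 10, 12}

Start with {2, 6}.
From 2 via ϵ: add 1.
From 1 via ϵ: add 10.
From 10 via ϵ: add 9, 12.
From 12 via ϵ: add 7.
No new states can be added; the closed set is {1, 2, 6, 7, 9, 10, 12}.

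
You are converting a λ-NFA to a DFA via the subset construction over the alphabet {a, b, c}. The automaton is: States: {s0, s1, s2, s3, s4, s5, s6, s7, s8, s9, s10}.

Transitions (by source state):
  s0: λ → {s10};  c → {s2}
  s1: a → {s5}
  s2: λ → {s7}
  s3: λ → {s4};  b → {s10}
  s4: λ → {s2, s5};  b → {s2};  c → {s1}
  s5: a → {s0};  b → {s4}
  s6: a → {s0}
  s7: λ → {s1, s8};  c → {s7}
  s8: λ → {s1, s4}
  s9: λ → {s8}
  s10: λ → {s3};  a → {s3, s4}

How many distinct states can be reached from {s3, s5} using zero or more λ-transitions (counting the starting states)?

7

Start with {s3, s5}.
From s3 via λ: add s4.
From s4 via λ: add s2.
From s2 via λ: add s7.
From s7 via λ: add s1, s8.
λ-closure = {s1, s2, s3, s4, s5, s7, s8}, which has 7 states.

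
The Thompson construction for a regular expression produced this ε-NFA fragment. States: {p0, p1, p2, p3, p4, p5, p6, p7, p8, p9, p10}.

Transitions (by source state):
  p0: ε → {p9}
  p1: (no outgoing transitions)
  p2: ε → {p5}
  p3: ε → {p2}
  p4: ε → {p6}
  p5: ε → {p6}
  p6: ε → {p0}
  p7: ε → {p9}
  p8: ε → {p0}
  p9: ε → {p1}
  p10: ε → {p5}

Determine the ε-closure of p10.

{p0, p1, p5, p6, p9, p10}

Start with {p10}.
From p10 via ε: add p5.
From p5 via ε: add p6.
From p6 via ε: add p0.
From p0 via ε: add p9.
From p9 via ε: add p1.
No new states can be added; the closed set is {p0, p1, p5, p6, p9, p10}.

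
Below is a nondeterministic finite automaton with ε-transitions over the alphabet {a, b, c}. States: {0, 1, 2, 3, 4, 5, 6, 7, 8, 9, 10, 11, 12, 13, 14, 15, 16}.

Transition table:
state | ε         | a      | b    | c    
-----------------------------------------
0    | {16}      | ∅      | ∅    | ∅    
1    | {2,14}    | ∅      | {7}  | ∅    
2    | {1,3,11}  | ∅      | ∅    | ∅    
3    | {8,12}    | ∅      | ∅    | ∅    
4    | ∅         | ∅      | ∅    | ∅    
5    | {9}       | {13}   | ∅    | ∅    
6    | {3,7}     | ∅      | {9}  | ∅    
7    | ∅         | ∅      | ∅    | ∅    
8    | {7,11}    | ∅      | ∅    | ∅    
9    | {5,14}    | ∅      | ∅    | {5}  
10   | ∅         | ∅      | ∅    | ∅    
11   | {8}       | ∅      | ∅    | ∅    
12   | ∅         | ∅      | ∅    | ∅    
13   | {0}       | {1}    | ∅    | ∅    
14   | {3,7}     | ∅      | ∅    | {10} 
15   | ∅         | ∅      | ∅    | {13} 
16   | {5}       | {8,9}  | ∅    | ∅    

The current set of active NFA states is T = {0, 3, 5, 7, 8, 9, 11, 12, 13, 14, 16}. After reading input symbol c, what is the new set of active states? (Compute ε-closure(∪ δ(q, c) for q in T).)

{3, 5, 7, 8, 9, 10, 11, 12, 14}

9 on c → {5}.
14 on c → {10}.
No c-transition from 0, 3, 5, 7, 8, 11, 12, 13, 16.
Union after reading c: {5, 10}.
Now take the ε-closure:
From 5 via ε: add 9.
From 9 via ε: add 14.
From 14 via ε: add 3, 7.
From 3 via ε: add 8, 12.
From 8 via ε: add 11.
No new states can be added; the closed set is {3, 5, 7, 8, 9, 10, 11, 12, 14}.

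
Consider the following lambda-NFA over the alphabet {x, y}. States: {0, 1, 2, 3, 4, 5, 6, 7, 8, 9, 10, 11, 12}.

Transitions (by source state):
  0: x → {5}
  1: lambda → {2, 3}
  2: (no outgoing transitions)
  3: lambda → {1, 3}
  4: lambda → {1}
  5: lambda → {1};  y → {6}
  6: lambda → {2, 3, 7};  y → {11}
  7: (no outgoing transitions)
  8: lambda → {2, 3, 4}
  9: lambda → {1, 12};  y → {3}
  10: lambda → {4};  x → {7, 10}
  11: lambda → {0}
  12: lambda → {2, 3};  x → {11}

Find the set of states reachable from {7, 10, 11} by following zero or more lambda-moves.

Start with {7, 10, 11}.
From 10 via lambda: add 4.
From 11 via lambda: add 0.
From 4 via lambda: add 1.
From 1 via lambda: add 2, 3.
No new states can be added; the closed set is {0, 1, 2, 3, 4, 7, 10, 11}.

{0, 1, 2, 3, 4, 7, 10, 11}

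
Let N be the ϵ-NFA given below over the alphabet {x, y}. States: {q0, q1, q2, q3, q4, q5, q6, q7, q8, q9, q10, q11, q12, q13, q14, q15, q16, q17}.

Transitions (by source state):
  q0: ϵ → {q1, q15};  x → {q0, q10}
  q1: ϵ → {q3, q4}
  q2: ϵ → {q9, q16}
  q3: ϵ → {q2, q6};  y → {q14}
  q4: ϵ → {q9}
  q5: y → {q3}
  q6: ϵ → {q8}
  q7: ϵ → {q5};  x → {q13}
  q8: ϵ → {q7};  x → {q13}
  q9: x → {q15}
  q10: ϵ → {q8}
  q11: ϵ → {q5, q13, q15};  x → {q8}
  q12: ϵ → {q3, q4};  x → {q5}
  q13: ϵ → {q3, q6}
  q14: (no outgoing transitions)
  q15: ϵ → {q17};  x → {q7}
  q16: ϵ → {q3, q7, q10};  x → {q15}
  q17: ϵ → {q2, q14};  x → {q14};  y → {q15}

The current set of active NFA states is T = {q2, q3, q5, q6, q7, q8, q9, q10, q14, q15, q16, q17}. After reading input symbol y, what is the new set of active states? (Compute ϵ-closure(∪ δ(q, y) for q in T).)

q3 on y → {q14}.
q5 on y → {q3}.
q17 on y → {q15}.
No y-transition from q2, q6, q7, q8, q9, q10, q14, q15, q16.
Union after reading y: {q3, q14, q15}.
Now take the ϵ-closure:
From q3 via ϵ: add q2, q6.
From q15 via ϵ: add q17.
From q2 via ϵ: add q9, q16.
From q6 via ϵ: add q8.
From q8 via ϵ: add q7.
From q16 via ϵ: add q10.
From q7 via ϵ: add q5.
No new states can be added; the closed set is {q2, q3, q5, q6, q7, q8, q9, q10, q14, q15, q16, q17}.

{q2, q3, q5, q6, q7, q8, q9, q10, q14, q15, q16, q17}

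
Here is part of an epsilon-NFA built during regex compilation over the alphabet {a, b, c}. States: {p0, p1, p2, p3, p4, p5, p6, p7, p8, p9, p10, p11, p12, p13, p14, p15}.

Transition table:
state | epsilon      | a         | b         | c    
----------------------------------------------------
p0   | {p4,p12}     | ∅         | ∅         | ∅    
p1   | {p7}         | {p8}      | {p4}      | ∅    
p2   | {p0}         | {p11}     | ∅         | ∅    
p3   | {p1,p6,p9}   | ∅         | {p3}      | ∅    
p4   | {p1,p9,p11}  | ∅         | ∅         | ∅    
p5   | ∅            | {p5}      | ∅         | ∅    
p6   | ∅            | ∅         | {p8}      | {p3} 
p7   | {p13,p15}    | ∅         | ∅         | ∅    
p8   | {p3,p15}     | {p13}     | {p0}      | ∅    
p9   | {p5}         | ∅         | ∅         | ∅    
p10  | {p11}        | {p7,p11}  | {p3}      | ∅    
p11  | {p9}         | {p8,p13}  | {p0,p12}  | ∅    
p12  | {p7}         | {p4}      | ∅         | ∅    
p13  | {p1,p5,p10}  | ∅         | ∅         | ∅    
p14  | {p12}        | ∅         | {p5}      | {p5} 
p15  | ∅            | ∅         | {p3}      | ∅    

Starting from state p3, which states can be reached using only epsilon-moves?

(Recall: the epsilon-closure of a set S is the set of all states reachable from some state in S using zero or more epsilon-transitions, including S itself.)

{p1, p3, p5, p6, p7, p9, p10, p11, p13, p15}

Start with {p3}.
From p3 via epsilon: add p1, p6, p9.
From p1 via epsilon: add p7.
From p9 via epsilon: add p5.
From p7 via epsilon: add p13, p15.
From p13 via epsilon: add p10.
From p10 via epsilon: add p11.
No new states can be added; the closed set is {p1, p3, p5, p6, p7, p9, p10, p11, p13, p15}.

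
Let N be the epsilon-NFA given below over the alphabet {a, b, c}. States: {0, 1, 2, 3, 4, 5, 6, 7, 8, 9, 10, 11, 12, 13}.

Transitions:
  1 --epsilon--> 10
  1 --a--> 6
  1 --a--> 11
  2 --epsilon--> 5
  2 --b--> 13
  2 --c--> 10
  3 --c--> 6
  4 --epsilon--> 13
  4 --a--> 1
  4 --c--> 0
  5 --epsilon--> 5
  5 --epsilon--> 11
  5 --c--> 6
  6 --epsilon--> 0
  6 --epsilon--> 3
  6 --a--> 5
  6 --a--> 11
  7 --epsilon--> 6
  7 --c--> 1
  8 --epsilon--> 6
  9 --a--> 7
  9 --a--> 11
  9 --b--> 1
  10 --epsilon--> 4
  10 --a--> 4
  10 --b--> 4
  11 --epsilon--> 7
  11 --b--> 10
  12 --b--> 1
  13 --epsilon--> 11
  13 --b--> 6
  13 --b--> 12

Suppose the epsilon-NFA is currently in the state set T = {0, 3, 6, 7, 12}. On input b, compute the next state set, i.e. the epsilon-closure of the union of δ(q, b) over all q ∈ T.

{0, 1, 3, 4, 6, 7, 10, 11, 13}

12 on b → {1}.
No b-transition from 0, 3, 6, 7.
Union after reading b: {1}.
Now take the epsilon-closure:
From 1 via epsilon: add 10.
From 10 via epsilon: add 4.
From 4 via epsilon: add 13.
From 13 via epsilon: add 11.
From 11 via epsilon: add 7.
From 7 via epsilon: add 6.
From 6 via epsilon: add 0, 3.
No new states can be added; the closed set is {0, 1, 3, 4, 6, 7, 10, 11, 13}.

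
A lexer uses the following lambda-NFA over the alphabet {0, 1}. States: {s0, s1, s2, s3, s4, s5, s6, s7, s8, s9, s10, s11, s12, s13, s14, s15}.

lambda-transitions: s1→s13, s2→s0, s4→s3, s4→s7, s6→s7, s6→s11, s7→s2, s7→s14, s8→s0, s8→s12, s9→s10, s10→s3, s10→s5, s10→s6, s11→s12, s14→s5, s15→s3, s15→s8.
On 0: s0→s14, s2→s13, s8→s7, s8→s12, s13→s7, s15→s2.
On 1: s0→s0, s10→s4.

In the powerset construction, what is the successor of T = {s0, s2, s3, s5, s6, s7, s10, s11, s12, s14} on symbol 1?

s0 on 1 → {s0}.
s10 on 1 → {s4}.
No 1-transition from s2, s3, s5, s6, s7, s11, s12, s14.
Union after reading 1: {s0, s4}.
Now take the lambda-closure:
From s4 via lambda: add s3, s7.
From s7 via lambda: add s2, s14.
From s14 via lambda: add s5.
No new states can be added; the closed set is {s0, s2, s3, s4, s5, s7, s14}.

{s0, s2, s3, s4, s5, s7, s14}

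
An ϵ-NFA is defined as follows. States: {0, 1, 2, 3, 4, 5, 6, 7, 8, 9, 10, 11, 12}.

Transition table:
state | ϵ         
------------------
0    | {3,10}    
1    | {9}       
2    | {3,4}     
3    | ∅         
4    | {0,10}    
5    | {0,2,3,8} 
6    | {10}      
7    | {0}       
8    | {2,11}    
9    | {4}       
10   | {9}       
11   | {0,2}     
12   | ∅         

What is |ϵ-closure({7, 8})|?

9

Start with {7, 8}.
From 7 via ϵ: add 0.
From 8 via ϵ: add 2, 11.
From 0 via ϵ: add 3, 10.
From 2 via ϵ: add 4.
From 10 via ϵ: add 9.
ϵ-closure = {0, 2, 3, 4, 7, 8, 9, 10, 11}, which has 9 states.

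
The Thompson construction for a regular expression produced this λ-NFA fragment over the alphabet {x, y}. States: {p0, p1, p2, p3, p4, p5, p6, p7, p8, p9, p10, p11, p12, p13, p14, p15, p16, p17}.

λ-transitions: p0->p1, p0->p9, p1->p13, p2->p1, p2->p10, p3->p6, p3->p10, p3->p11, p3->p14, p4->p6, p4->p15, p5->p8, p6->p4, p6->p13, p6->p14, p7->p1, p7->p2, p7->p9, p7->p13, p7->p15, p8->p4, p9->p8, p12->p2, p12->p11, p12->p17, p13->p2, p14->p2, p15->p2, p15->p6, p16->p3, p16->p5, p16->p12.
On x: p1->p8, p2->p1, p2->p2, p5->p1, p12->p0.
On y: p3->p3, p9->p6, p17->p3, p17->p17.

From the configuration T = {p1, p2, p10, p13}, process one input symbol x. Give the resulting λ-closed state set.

{p1, p2, p4, p6, p8, p10, p13, p14, p15}

p1 on x → {p8}.
p2 on x → {p1, p2}.
No x-transition from p10, p13.
Union after reading x: {p1, p2, p8}.
Now take the λ-closure:
From p1 via λ: add p13.
From p2 via λ: add p10.
From p8 via λ: add p4.
From p4 via λ: add p6, p15.
From p6 via λ: add p14.
No new states can be added; the closed set is {p1, p2, p4, p6, p8, p10, p13, p14, p15}.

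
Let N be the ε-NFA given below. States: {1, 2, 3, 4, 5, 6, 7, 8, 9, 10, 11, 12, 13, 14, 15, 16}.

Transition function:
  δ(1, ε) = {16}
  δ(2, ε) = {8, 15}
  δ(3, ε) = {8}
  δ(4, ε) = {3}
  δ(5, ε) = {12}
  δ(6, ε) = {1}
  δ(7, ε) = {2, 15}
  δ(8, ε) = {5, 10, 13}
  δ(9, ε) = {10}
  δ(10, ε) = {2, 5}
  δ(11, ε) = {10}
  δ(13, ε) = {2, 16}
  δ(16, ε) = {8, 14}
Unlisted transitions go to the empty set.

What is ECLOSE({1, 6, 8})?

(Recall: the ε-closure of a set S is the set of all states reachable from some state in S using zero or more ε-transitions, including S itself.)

Start with {1, 6, 8}.
From 1 via ε: add 16.
From 8 via ε: add 5, 10, 13.
From 5 via ε: add 12.
From 10 via ε: add 2.
From 16 via ε: add 14.
From 2 via ε: add 15.
No new states can be added; the closed set is {1, 2, 5, 6, 8, 10, 12, 13, 14, 15, 16}.

{1, 2, 5, 6, 8, 10, 12, 13, 14, 15, 16}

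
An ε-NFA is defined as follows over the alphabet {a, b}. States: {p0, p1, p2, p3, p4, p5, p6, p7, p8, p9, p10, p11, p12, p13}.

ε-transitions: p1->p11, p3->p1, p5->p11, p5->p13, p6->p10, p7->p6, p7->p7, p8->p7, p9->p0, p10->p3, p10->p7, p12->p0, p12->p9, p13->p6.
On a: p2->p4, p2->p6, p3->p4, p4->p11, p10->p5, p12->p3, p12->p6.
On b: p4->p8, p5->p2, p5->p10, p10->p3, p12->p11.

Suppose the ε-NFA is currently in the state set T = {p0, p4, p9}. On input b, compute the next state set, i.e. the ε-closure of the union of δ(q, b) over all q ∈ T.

{p1, p3, p6, p7, p8, p10, p11}

p4 on b → {p8}.
No b-transition from p0, p9.
Union after reading b: {p8}.
Now take the ε-closure:
From p8 via ε: add p7.
From p7 via ε: add p6.
From p6 via ε: add p10.
From p10 via ε: add p3.
From p3 via ε: add p1.
From p1 via ε: add p11.
No new states can be added; the closed set is {p1, p3, p6, p7, p8, p10, p11}.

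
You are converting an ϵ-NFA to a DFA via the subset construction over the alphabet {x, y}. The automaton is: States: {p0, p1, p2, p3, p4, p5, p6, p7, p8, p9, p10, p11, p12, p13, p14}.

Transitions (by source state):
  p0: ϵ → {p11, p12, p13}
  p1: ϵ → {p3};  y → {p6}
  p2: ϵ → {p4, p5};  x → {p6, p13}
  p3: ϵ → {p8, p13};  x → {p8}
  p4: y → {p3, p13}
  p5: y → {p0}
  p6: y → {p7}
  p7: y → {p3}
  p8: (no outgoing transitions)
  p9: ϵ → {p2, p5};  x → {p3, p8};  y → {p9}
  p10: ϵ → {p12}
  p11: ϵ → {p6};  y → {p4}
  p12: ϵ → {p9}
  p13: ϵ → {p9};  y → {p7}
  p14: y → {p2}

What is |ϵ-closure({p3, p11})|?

Start with {p3, p11}.
From p3 via ϵ: add p8, p13.
From p11 via ϵ: add p6.
From p13 via ϵ: add p9.
From p9 via ϵ: add p2, p5.
From p2 via ϵ: add p4.
ϵ-closure = {p2, p3, p4, p5, p6, p8, p9, p11, p13}, which has 9 states.

9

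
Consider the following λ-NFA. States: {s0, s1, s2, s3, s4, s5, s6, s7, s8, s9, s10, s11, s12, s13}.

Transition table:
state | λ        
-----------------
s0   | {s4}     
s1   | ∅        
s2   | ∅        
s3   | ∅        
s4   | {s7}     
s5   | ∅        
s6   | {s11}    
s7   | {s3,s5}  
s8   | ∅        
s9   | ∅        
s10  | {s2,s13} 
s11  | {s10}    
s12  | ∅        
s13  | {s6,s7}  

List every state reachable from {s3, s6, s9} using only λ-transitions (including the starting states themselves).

{s2, s3, s5, s6, s7, s9, s10, s11, s13}

Start with {s3, s6, s9}.
From s6 via λ: add s11.
From s11 via λ: add s10.
From s10 via λ: add s2, s13.
From s13 via λ: add s7.
From s7 via λ: add s5.
No new states can be added; the closed set is {s2, s3, s5, s6, s7, s9, s10, s11, s13}.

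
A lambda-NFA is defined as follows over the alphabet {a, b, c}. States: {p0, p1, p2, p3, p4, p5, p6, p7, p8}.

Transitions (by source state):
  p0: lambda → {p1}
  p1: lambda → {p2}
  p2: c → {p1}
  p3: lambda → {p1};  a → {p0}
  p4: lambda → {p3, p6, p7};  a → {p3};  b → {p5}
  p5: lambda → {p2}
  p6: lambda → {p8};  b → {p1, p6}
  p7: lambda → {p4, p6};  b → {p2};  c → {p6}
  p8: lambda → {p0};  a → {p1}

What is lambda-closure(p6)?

Start with {p6}.
From p6 via lambda: add p8.
From p8 via lambda: add p0.
From p0 via lambda: add p1.
From p1 via lambda: add p2.
No new states can be added; the closed set is {p0, p1, p2, p6, p8}.

{p0, p1, p2, p6, p8}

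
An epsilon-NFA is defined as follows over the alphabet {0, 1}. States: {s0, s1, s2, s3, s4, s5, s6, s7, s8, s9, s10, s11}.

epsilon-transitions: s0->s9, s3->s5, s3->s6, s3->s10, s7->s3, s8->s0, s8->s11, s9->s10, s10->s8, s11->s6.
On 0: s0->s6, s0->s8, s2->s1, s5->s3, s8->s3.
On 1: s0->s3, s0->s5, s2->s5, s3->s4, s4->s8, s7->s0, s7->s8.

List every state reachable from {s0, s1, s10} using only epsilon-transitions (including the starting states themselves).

Start with {s0, s1, s10}.
From s0 via epsilon: add s9.
From s10 via epsilon: add s8.
From s8 via epsilon: add s11.
From s11 via epsilon: add s6.
No new states can be added; the closed set is {s0, s1, s6, s8, s9, s10, s11}.

{s0, s1, s6, s8, s9, s10, s11}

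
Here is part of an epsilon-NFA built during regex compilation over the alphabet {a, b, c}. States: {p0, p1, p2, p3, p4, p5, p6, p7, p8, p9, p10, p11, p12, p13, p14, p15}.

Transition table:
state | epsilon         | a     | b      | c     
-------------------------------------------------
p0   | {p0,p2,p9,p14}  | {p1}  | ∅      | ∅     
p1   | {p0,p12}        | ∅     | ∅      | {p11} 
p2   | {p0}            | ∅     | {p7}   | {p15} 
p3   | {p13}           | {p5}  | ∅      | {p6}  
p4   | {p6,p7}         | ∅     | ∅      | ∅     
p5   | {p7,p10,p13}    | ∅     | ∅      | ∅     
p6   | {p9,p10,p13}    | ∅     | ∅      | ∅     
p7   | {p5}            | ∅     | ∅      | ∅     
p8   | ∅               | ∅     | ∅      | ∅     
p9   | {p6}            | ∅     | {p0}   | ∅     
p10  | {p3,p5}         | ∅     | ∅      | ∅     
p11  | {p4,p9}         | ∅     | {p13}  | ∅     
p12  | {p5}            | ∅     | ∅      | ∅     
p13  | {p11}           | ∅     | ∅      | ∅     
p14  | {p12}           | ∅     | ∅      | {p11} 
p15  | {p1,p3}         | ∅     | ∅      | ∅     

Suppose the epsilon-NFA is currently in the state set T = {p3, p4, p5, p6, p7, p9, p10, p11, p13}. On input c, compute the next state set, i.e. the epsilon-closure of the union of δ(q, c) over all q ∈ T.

p3 on c → {p6}.
No c-transition from p4, p5, p6, p7, p9, p10, p11, p13.
Union after reading c: {p6}.
Now take the epsilon-closure:
From p6 via epsilon: add p9, p10, p13.
From p10 via epsilon: add p3, p5.
From p13 via epsilon: add p11.
From p5 via epsilon: add p7.
From p11 via epsilon: add p4.
No new states can be added; the closed set is {p3, p4, p5, p6, p7, p9, p10, p11, p13}.

{p3, p4, p5, p6, p7, p9, p10, p11, p13}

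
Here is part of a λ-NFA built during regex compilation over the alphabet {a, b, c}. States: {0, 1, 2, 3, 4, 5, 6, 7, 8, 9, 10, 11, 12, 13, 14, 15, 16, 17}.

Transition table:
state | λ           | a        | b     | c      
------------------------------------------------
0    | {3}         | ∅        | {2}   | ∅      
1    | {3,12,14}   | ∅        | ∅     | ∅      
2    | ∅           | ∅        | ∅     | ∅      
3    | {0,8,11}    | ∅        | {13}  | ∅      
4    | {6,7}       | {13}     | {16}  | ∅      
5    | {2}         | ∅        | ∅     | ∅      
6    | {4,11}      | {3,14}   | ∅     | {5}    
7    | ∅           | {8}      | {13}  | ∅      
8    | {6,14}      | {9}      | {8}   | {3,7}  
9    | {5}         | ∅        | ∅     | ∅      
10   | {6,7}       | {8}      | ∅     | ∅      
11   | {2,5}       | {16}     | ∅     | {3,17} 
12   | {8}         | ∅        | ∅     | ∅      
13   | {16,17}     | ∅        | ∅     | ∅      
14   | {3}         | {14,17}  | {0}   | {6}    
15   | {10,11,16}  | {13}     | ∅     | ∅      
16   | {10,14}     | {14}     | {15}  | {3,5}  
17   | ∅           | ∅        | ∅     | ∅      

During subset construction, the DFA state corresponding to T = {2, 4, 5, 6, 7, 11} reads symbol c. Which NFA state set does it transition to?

{0, 2, 3, 4, 5, 6, 7, 8, 11, 14, 17}

6 on c → {5}.
11 on c → {3, 17}.
No c-transition from 2, 4, 5, 7.
Union after reading c: {3, 5, 17}.
Now take the λ-closure:
From 3 via λ: add 0, 8, 11.
From 5 via λ: add 2.
From 8 via λ: add 6, 14.
From 6 via λ: add 4.
From 4 via λ: add 7.
No new states can be added; the closed set is {0, 2, 3, 4, 5, 6, 7, 8, 11, 14, 17}.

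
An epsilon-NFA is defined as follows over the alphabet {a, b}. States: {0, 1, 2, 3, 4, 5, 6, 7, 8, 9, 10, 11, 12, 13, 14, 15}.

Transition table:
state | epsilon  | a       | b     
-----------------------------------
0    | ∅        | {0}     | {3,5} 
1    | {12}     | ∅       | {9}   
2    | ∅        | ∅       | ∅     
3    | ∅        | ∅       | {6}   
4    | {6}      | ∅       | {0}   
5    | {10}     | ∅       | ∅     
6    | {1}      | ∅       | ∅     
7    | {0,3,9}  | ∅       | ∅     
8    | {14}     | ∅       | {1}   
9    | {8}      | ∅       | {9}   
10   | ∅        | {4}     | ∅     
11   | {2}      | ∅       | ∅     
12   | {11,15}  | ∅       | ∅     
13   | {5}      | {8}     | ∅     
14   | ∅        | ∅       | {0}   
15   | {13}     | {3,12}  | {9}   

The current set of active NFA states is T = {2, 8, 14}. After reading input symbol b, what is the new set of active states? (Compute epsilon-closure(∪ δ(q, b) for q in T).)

{0, 1, 2, 5, 10, 11, 12, 13, 15}

8 on b → {1}.
14 on b → {0}.
No b-transition from 2.
Union after reading b: {0, 1}.
Now take the epsilon-closure:
From 1 via epsilon: add 12.
From 12 via epsilon: add 11, 15.
From 11 via epsilon: add 2.
From 15 via epsilon: add 13.
From 13 via epsilon: add 5.
From 5 via epsilon: add 10.
No new states can be added; the closed set is {0, 1, 2, 5, 10, 11, 12, 13, 15}.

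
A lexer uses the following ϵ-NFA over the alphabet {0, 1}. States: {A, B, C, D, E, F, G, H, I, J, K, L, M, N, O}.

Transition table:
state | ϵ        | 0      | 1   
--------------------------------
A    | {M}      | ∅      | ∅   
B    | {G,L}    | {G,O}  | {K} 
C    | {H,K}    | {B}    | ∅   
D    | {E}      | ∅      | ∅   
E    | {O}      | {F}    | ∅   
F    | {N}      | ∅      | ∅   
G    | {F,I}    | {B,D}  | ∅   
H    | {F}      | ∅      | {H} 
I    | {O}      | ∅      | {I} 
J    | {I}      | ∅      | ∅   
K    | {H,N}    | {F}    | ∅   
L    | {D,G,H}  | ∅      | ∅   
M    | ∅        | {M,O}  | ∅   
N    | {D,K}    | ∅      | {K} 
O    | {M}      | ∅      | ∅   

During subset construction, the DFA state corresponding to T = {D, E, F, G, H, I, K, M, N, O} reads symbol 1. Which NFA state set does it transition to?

{D, E, F, H, I, K, M, N, O}

H on 1 → {H}.
I on 1 → {I}.
N on 1 → {K}.
No 1-transition from D, E, F, G, K, M, O.
Union after reading 1: {H, I, K}.
Now take the ϵ-closure:
From H via ϵ: add F.
From I via ϵ: add O.
From K via ϵ: add N.
From N via ϵ: add D.
From O via ϵ: add M.
From D via ϵ: add E.
No new states can be added; the closed set is {D, E, F, H, I, K, M, N, O}.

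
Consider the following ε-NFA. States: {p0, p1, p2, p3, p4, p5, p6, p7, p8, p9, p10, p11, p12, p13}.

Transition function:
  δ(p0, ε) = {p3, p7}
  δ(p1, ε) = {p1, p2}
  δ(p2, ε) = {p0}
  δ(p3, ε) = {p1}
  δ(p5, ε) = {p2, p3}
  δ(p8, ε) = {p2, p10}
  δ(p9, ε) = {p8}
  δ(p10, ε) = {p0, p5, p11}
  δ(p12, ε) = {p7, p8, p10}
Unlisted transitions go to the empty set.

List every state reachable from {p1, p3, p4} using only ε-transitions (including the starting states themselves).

Start with {p1, p3, p4}.
From p1 via ε: add p2.
From p2 via ε: add p0.
From p0 via ε: add p7.
No new states can be added; the closed set is {p0, p1, p2, p3, p4, p7}.

{p0, p1, p2, p3, p4, p7}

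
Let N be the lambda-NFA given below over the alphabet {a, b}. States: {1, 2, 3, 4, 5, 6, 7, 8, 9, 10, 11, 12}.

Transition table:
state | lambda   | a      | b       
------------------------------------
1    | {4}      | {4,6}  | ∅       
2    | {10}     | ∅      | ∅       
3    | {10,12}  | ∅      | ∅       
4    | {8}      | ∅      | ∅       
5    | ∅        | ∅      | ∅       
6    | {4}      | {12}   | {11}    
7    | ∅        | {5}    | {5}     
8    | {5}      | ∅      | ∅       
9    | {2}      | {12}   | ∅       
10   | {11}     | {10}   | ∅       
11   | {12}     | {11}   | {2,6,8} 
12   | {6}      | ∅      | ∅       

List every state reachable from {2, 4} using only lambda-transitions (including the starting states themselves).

{2, 4, 5, 6, 8, 10, 11, 12}

Start with {2, 4}.
From 2 via lambda: add 10.
From 4 via lambda: add 8.
From 8 via lambda: add 5.
From 10 via lambda: add 11.
From 11 via lambda: add 12.
From 12 via lambda: add 6.
No new states can be added; the closed set is {2, 4, 5, 6, 8, 10, 11, 12}.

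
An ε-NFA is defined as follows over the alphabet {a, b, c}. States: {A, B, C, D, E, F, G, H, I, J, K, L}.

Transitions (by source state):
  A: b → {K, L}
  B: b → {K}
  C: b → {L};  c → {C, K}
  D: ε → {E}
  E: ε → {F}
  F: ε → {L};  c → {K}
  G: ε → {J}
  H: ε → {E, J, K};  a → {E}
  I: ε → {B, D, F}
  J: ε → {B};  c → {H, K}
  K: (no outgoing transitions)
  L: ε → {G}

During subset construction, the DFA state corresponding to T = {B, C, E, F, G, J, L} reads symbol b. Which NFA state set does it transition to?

{B, G, J, K, L}

B on b → {K}.
C on b → {L}.
No b-transition from E, F, G, J, L.
Union after reading b: {K, L}.
Now take the ε-closure:
From L via ε: add G.
From G via ε: add J.
From J via ε: add B.
No new states can be added; the closed set is {B, G, J, K, L}.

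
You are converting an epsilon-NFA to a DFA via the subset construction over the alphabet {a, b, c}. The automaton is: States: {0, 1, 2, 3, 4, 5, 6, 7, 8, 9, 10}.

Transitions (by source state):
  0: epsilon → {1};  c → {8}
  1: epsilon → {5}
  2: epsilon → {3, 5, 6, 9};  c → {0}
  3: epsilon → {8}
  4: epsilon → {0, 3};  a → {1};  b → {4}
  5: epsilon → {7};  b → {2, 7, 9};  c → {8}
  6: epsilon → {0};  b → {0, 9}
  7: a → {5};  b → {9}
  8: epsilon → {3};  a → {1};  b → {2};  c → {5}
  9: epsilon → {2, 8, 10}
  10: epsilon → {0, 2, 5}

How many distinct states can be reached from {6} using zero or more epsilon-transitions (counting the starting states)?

Start with {6}.
From 6 via epsilon: add 0.
From 0 via epsilon: add 1.
From 1 via epsilon: add 5.
From 5 via epsilon: add 7.
epsilon-closure = {0, 1, 5, 6, 7}, which has 5 states.

5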